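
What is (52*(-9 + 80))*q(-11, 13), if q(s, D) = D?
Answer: 47996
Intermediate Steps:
(52*(-9 + 80))*q(-11, 13) = (52*(-9 + 80))*13 = (52*71)*13 = 3692*13 = 47996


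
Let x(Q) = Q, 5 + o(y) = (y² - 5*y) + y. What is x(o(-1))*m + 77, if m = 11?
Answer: 77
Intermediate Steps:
o(y) = -5 + y² - 4*y (o(y) = -5 + ((y² - 5*y) + y) = -5 + (y² - 4*y) = -5 + y² - 4*y)
x(o(-1))*m + 77 = (-5 + (-1)² - 4*(-1))*11 + 77 = (-5 + 1 + 4)*11 + 77 = 0*11 + 77 = 0 + 77 = 77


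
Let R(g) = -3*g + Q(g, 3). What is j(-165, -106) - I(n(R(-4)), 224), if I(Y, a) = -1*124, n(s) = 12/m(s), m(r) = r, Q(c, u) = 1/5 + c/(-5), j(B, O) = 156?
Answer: 280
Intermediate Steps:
Q(c, u) = ⅕ - c/5 (Q(c, u) = 1*(⅕) + c*(-⅕) = ⅕ - c/5)
R(g) = ⅕ - 16*g/5 (R(g) = -3*g + (⅕ - g/5) = ⅕ - 16*g/5)
n(s) = 12/s
I(Y, a) = -124
j(-165, -106) - I(n(R(-4)), 224) = 156 - 1*(-124) = 156 + 124 = 280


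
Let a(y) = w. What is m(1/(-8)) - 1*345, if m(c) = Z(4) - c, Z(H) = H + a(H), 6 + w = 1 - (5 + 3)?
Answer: -2831/8 ≈ -353.88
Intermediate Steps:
w = -13 (w = -6 + (1 - (5 + 3)) = -6 + (1 - 1*8) = -6 + (1 - 8) = -6 - 7 = -13)
a(y) = -13
Z(H) = -13 + H (Z(H) = H - 13 = -13 + H)
m(c) = -9 - c (m(c) = (-13 + 4) - c = -9 - c)
m(1/(-8)) - 1*345 = (-9 - 1/(-8)) - 1*345 = (-9 - 1*(-⅛)) - 345 = (-9 + ⅛) - 345 = -71/8 - 345 = -2831/8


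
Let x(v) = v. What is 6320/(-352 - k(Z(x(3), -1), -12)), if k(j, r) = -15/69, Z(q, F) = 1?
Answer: -145360/8091 ≈ -17.966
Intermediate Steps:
k(j, r) = -5/23 (k(j, r) = -15*1/69 = -5/23)
6320/(-352 - k(Z(x(3), -1), -12)) = 6320/(-352 - 1*(-5/23)) = 6320/(-352 + 5/23) = 6320/(-8091/23) = 6320*(-23/8091) = -145360/8091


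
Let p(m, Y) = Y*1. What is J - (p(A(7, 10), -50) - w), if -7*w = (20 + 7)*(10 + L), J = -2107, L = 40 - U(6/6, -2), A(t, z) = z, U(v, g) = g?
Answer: -15803/7 ≈ -2257.6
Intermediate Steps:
p(m, Y) = Y
L = 42 (L = 40 - 1*(-2) = 40 + 2 = 42)
w = -1404/7 (w = -(20 + 7)*(10 + 42)/7 = -27*52/7 = -1/7*1404 = -1404/7 ≈ -200.57)
J - (p(A(7, 10), -50) - w) = -2107 - (-50 - 1*(-1404/7)) = -2107 - (-50 + 1404/7) = -2107 - 1*1054/7 = -2107 - 1054/7 = -15803/7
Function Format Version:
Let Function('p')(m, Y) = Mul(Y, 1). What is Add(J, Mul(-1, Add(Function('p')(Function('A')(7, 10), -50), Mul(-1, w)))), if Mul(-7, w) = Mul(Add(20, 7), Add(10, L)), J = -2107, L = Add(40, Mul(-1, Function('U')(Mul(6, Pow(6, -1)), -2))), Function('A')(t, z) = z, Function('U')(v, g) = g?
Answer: Rational(-15803, 7) ≈ -2257.6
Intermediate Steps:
Function('p')(m, Y) = Y
L = 42 (L = Add(40, Mul(-1, -2)) = Add(40, 2) = 42)
w = Rational(-1404, 7) (w = Mul(Rational(-1, 7), Mul(Add(20, 7), Add(10, 42))) = Mul(Rational(-1, 7), Mul(27, 52)) = Mul(Rational(-1, 7), 1404) = Rational(-1404, 7) ≈ -200.57)
Add(J, Mul(-1, Add(Function('p')(Function('A')(7, 10), -50), Mul(-1, w)))) = Add(-2107, Mul(-1, Add(-50, Mul(-1, Rational(-1404, 7))))) = Add(-2107, Mul(-1, Add(-50, Rational(1404, 7)))) = Add(-2107, Mul(-1, Rational(1054, 7))) = Add(-2107, Rational(-1054, 7)) = Rational(-15803, 7)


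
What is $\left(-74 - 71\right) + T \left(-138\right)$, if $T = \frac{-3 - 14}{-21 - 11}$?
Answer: $- \frac{3493}{16} \approx -218.31$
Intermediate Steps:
$T = \frac{17}{32}$ ($T = - \frac{17}{-32} = \left(-17\right) \left(- \frac{1}{32}\right) = \frac{17}{32} \approx 0.53125$)
$\left(-74 - 71\right) + T \left(-138\right) = \left(-74 - 71\right) + \frac{17}{32} \left(-138\right) = \left(-74 - 71\right) - \frac{1173}{16} = -145 - \frac{1173}{16} = - \frac{3493}{16}$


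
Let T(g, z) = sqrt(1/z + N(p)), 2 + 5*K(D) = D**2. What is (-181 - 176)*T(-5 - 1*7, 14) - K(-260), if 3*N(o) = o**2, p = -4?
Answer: -67598/5 - 17*sqrt(9534)/2 ≈ -14350.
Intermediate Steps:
K(D) = -2/5 + D**2/5
N(o) = o**2/3
T(g, z) = sqrt(16/3 + 1/z) (T(g, z) = sqrt(1/z + (1/3)*(-4)**2) = sqrt(1/z + (1/3)*16) = sqrt(1/z + 16/3) = sqrt(16/3 + 1/z))
(-181 - 176)*T(-5 - 1*7, 14) - K(-260) = (-181 - 176)*(sqrt(48 + 9/14)/3) - (-2/5 + (1/5)*(-260)**2) = -119*sqrt(48 + 9*(1/14)) - (-2/5 + (1/5)*67600) = -119*sqrt(48 + 9/14) - (-2/5 + 13520) = -119*sqrt(681/14) - 1*67598/5 = -119*sqrt(9534)/14 - 67598/5 = -17*sqrt(9534)/2 - 67598/5 = -67598/5 - 17*sqrt(9534)/2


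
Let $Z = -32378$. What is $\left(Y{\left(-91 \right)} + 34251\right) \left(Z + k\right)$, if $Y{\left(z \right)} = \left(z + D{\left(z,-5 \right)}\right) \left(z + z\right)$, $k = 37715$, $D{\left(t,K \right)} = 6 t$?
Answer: $801537345$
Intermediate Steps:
$Y{\left(z \right)} = 14 z^{2}$ ($Y{\left(z \right)} = \left(z + 6 z\right) \left(z + z\right) = 7 z 2 z = 14 z^{2}$)
$\left(Y{\left(-91 \right)} + 34251\right) \left(Z + k\right) = \left(14 \left(-91\right)^{2} + 34251\right) \left(-32378 + 37715\right) = \left(14 \cdot 8281 + 34251\right) 5337 = \left(115934 + 34251\right) 5337 = 150185 \cdot 5337 = 801537345$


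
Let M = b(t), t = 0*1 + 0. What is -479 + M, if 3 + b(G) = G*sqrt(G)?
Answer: -482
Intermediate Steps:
t = 0 (t = 0 + 0 = 0)
b(G) = -3 + G**(3/2) (b(G) = -3 + G*sqrt(G) = -3 + G**(3/2))
M = -3 (M = -3 + 0**(3/2) = -3 + 0 = -3)
-479 + M = -479 - 3 = -482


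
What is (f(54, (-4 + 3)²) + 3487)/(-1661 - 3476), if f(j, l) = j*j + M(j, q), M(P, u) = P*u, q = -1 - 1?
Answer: -6295/5137 ≈ -1.2254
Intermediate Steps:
q = -2
f(j, l) = j² - 2*j (f(j, l) = j*j + j*(-2) = j² - 2*j)
(f(54, (-4 + 3)²) + 3487)/(-1661 - 3476) = (54*(-2 + 54) + 3487)/(-1661 - 3476) = (54*52 + 3487)/(-5137) = (2808 + 3487)*(-1/5137) = 6295*(-1/5137) = -6295/5137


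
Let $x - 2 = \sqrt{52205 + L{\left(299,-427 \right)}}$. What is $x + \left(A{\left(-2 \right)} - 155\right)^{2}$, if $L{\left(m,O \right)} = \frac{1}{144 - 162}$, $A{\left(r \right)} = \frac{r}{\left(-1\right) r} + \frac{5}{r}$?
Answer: $\frac{100497}{4} + \frac{\sqrt{1879378}}{6} \approx 25353.0$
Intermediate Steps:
$A{\left(r \right)} = -1 + \frac{5}{r}$ ($A{\left(r \right)} = r \left(- \frac{1}{r}\right) + \frac{5}{r} = -1 + \frac{5}{r}$)
$L{\left(m,O \right)} = - \frac{1}{18}$ ($L{\left(m,O \right)} = \frac{1}{144 - 162} = \frac{1}{-18} = - \frac{1}{18}$)
$x = 2 + \frac{\sqrt{1879378}}{6}$ ($x = 2 + \sqrt{52205 - \frac{1}{18}} = 2 + \sqrt{\frac{939689}{18}} = 2 + \frac{\sqrt{1879378}}{6} \approx 230.48$)
$x + \left(A{\left(-2 \right)} - 155\right)^{2} = \left(2 + \frac{\sqrt{1879378}}{6}\right) + \left(\frac{5 - -2}{-2} - 155\right)^{2} = \left(2 + \frac{\sqrt{1879378}}{6}\right) + \left(- \frac{5 + 2}{2} - 155\right)^{2} = \left(2 + \frac{\sqrt{1879378}}{6}\right) + \left(\left(- \frac{1}{2}\right) 7 - 155\right)^{2} = \left(2 + \frac{\sqrt{1879378}}{6}\right) + \left(- \frac{7}{2} - 155\right)^{2} = \left(2 + \frac{\sqrt{1879378}}{6}\right) + \left(- \frac{317}{2}\right)^{2} = \left(2 + \frac{\sqrt{1879378}}{6}\right) + \frac{100489}{4} = \frac{100497}{4} + \frac{\sqrt{1879378}}{6}$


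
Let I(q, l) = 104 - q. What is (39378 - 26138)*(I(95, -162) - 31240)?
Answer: -413498440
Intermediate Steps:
(39378 - 26138)*(I(95, -162) - 31240) = (39378 - 26138)*((104 - 1*95) - 31240) = 13240*((104 - 95) - 31240) = 13240*(9 - 31240) = 13240*(-31231) = -413498440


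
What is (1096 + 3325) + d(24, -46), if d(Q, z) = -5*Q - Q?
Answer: 4277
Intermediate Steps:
d(Q, z) = -6*Q
(1096 + 3325) + d(24, -46) = (1096 + 3325) - 6*24 = 4421 - 144 = 4277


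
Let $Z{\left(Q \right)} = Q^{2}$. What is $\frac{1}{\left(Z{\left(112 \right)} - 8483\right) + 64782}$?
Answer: $\frac{1}{68843} \approx 1.4526 \cdot 10^{-5}$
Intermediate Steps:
$\frac{1}{\left(Z{\left(112 \right)} - 8483\right) + 64782} = \frac{1}{\left(112^{2} - 8483\right) + 64782} = \frac{1}{\left(12544 - 8483\right) + 64782} = \frac{1}{4061 + 64782} = \frac{1}{68843}$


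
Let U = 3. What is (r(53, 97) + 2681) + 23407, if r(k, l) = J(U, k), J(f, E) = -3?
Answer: 26085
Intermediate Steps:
r(k, l) = -3
(r(53, 97) + 2681) + 23407 = (-3 + 2681) + 23407 = 2678 + 23407 = 26085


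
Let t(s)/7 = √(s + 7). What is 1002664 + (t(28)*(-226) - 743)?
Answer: 1001921 - 1582*√35 ≈ 9.9256e+5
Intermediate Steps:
t(s) = 7*√(7 + s) (t(s) = 7*√(s + 7) = 7*√(7 + s))
1002664 + (t(28)*(-226) - 743) = 1002664 + ((7*√(7 + 28))*(-226) - 743) = 1002664 + ((7*√35)*(-226) - 743) = 1002664 + (-1582*√35 - 743) = 1002664 + (-743 - 1582*√35) = 1001921 - 1582*√35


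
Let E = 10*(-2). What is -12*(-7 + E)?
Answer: 324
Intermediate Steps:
E = -20
-12*(-7 + E) = -12*(-7 - 20) = -12*(-27) = 324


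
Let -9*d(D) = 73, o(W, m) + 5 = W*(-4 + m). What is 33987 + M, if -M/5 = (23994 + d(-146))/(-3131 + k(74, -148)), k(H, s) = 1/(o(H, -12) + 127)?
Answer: 113138320471/3325123 ≈ 34025.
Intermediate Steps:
o(W, m) = -5 + W*(-4 + m)
d(D) = -73/9 (d(D) = -⅑*73 = -73/9)
k(H, s) = 1/(122 - 16*H) (k(H, s) = 1/((-5 - 4*H + H*(-12)) + 127) = 1/((-5 - 4*H - 12*H) + 127) = 1/((-5 - 16*H) + 127) = 1/(122 - 16*H))
M = 127365070/3325123 (M = -5*(23994 - 73/9)/(-3131 + 1/(2*(61 - 8*74))) = -1079365/(9*(-3131 + 1/(2*(61 - 592)))) = -1079365/(9*(-3131 + (½)/(-531))) = -1079365/(9*(-3131 + (½)*(-1/531))) = -1079365/(9*(-3131 - 1/1062)) = -1079365/(9*(-3325123/1062)) = -1079365*(-1062)/(9*3325123) = -5*(-25473014/3325123) = 127365070/3325123 ≈ 38.304)
33987 + M = 33987 + 127365070/3325123 = 113138320471/3325123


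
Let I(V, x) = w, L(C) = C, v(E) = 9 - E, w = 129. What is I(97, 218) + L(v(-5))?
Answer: 143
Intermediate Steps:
I(V, x) = 129
I(97, 218) + L(v(-5)) = 129 + (9 - 1*(-5)) = 129 + (9 + 5) = 129 + 14 = 143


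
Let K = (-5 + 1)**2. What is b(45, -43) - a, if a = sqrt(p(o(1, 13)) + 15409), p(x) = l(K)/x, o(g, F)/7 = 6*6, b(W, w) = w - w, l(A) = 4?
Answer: -4*sqrt(424711)/21 ≈ -124.13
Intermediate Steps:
K = 16 (K = (-4)**2 = 16)
b(W, w) = 0
o(g, F) = 252 (o(g, F) = 7*(6*6) = 7*36 = 252)
p(x) = 4/x
a = 4*sqrt(424711)/21 (a = sqrt(4/252 + 15409) = sqrt(4*(1/252) + 15409) = sqrt(1/63 + 15409) = sqrt(970768/63) = 4*sqrt(424711)/21 ≈ 124.13)
b(45, -43) - a = 0 - 4*sqrt(424711)/21 = -4*sqrt(424711)/21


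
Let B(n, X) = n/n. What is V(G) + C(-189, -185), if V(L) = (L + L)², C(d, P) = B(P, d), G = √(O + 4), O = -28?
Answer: -95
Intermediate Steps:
G = 2*I*√6 (G = √(-28 + 4) = √(-24) = 2*I*√6 ≈ 4.899*I)
B(n, X) = 1
C(d, P) = 1
V(L) = 4*L² (V(L) = (2*L)² = 4*L²)
V(G) + C(-189, -185) = 4*(2*I*√6)² + 1 = 4*(-24) + 1 = -96 + 1 = -95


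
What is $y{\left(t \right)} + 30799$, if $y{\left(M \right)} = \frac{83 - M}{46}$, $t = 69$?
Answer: $\frac{708384}{23} \approx 30799.0$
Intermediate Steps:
$y{\left(M \right)} = \frac{83}{46} - \frac{M}{46}$ ($y{\left(M \right)} = \left(83 - M\right) \frac{1}{46} = \frac{83}{46} - \frac{M}{46}$)
$y{\left(t \right)} + 30799 = \left(\frac{83}{46} - \frac{3}{2}\right) + 30799 = \frac{7}{23} + 30799 = \frac{708384}{23}$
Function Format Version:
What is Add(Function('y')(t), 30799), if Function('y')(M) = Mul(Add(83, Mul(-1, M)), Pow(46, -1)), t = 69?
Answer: Rational(708384, 23) ≈ 30799.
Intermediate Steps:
Function('y')(M) = Add(Rational(83, 46), Mul(Rational(-1, 46), M)) (Function('y')(M) = Mul(Add(83, Mul(-1, M)), Rational(1, 46)) = Add(Rational(83, 46), Mul(Rational(-1, 46), M)))
Add(Function('y')(t), 30799) = Add(Add(Rational(83, 46), Mul(Rational(-1, 46), 69)), 30799) = Add(Add(Rational(83, 46), Rational(-3, 2)), 30799) = Add(Rational(7, 23), 30799) = Rational(708384, 23)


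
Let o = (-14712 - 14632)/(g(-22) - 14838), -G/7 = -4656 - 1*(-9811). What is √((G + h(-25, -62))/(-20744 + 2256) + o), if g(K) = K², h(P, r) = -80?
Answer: √17608150237593254/66344188 ≈ 2.0001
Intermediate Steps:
G = -36085 (G = -7*(-4656 - 1*(-9811)) = -7*(-4656 + 9811) = -7*5155 = -36085)
o = 14672/7177 (o = (-14712 - 14632)/((-22)² - 14838) = -29344/(484 - 14838) = -29344/(-14354) = -29344*(-1/14354) = 14672/7177 ≈ 2.0443)
√((G + h(-25, -62))/(-20744 + 2256) + o) = √((-36085 - 80)/(-20744 + 2256) + 14672/7177) = √(-36165/(-18488) + 14672/7177) = √(-36165*(-1/18488) + 14672/7177) = √(36165/18488 + 14672/7177) = √(530812141/132688376) = √17608150237593254/66344188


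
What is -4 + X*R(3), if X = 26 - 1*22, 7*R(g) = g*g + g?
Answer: 20/7 ≈ 2.8571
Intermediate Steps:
R(g) = g/7 + g²/7 (R(g) = (g*g + g)/7 = (g² + g)/7 = (g + g²)/7 = g/7 + g²/7)
X = 4 (X = 26 - 22 = 4)
-4 + X*R(3) = -4 + 4*((⅐)*3*(1 + 3)) = -4 + 4*((⅐)*3*4) = -4 + 4*(12/7) = -4 + 48/7 = 20/7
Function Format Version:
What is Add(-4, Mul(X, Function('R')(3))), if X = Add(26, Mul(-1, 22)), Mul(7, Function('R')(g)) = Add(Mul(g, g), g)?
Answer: Rational(20, 7) ≈ 2.8571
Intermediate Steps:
Function('R')(g) = Add(Mul(Rational(1, 7), g), Mul(Rational(1, 7), Pow(g, 2))) (Function('R')(g) = Mul(Rational(1, 7), Add(Mul(g, g), g)) = Mul(Rational(1, 7), Add(Pow(g, 2), g)) = Mul(Rational(1, 7), Add(g, Pow(g, 2))) = Add(Mul(Rational(1, 7), g), Mul(Rational(1, 7), Pow(g, 2))))
X = 4 (X = Add(26, -22) = 4)
Add(-4, Mul(X, Function('R')(3))) = Add(-4, Mul(4, Mul(Rational(1, 7), 3, Add(1, 3)))) = Add(-4, Mul(4, Mul(Rational(1, 7), 3, 4))) = Add(-4, Mul(4, Rational(12, 7))) = Add(-4, Rational(48, 7)) = Rational(20, 7)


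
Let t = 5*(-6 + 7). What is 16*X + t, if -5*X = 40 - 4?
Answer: -551/5 ≈ -110.20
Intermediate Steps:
X = -36/5 (X = -(40 - 4)/5 = -⅕*36 = -36/5 ≈ -7.2000)
t = 5 (t = 5*1 = 5)
16*X + t = 16*(-36/5) + 5 = -576/5 + 5 = -551/5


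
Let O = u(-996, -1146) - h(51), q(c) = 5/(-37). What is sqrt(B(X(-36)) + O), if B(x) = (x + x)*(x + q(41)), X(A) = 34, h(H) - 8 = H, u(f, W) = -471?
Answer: sqrt(2426978)/37 ≈ 42.105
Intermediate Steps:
q(c) = -5/37 (q(c) = 5*(-1/37) = -5/37)
h(H) = 8 + H
O = -530 (O = -471 - (8 + 51) = -471 - 1*59 = -471 - 59 = -530)
B(x) = 2*x*(-5/37 + x) (B(x) = (x + x)*(x - 5/37) = (2*x)*(-5/37 + x) = 2*x*(-5/37 + x))
sqrt(B(X(-36)) + O) = sqrt((2/37)*34*(-5 + 37*34) - 530) = sqrt((2/37)*34*(-5 + 1258) - 530) = sqrt((2/37)*34*1253 - 530) = sqrt(85204/37 - 530) = sqrt(65594/37) = sqrt(2426978)/37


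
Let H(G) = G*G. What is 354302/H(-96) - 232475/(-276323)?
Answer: 50022140573/1273296384 ≈ 39.286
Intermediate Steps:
H(G) = G**2
354302/H(-96) - 232475/(-276323) = 354302/((-96)**2) - 232475/(-276323) = 354302/9216 - 232475*(-1/276323) = 354302*(1/9216) + 232475/276323 = 177151/4608 + 232475/276323 = 50022140573/1273296384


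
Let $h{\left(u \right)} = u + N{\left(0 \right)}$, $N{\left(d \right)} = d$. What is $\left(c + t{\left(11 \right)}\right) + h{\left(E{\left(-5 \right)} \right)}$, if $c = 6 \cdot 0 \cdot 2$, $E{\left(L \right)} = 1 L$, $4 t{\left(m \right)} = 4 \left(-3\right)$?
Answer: $-8$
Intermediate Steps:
$t{\left(m \right)} = -3$ ($t{\left(m \right)} = \frac{4 \left(-3\right)}{4} = \frac{1}{4} \left(-12\right) = -3$)
$E{\left(L \right)} = L$
$c = 0$ ($c = 0 \cdot 2 = 0$)
$h{\left(u \right)} = u$ ($h{\left(u \right)} = u + 0 = u$)
$\left(c + t{\left(11 \right)}\right) + h{\left(E{\left(-5 \right)} \right)} = \left(0 - 3\right) - 5 = -3 - 5 = -8$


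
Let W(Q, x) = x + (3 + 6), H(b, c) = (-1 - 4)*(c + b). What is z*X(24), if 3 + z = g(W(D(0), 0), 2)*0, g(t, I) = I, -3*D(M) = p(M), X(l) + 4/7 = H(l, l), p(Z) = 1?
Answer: 5052/7 ≈ 721.71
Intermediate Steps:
H(b, c) = -5*b - 5*c (H(b, c) = -5*(b + c) = -5*b - 5*c)
X(l) = -4/7 - 10*l (X(l) = -4/7 + (-5*l - 5*l) = -4/7 - 10*l)
D(M) = -⅓ (D(M) = -⅓*1 = -⅓)
W(Q, x) = 9 + x (W(Q, x) = x + 9 = 9 + x)
z = -3 (z = -3 + 2*0 = -3 + 0 = -3)
z*X(24) = -3*(-4/7 - 10*24) = -3*(-4/7 - 240) = -3*(-1684/7) = 5052/7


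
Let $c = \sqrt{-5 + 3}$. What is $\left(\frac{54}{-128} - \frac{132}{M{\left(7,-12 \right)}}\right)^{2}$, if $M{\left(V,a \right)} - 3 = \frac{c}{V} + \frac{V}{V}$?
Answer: $\frac{9 \left(- 199280567 i + 179676 \sqrt{2}\right)}{4096 \left(- 391 i + 28 \sqrt{2}\right)} \approx 1108.7 - 110.85 i$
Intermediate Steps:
$c = i \sqrt{2}$ ($c = \sqrt{-2} = i \sqrt{2} \approx 1.4142 i$)
$M{\left(V,a \right)} = 4 + \frac{i \sqrt{2}}{V}$ ($M{\left(V,a \right)} = 3 + \left(\frac{i \sqrt{2}}{V} + \frac{V}{V}\right) = 3 + \left(\frac{i \sqrt{2}}{V} + 1\right) = 3 + \left(1 + \frac{i \sqrt{2}}{V}\right) = 4 + \frac{i \sqrt{2}}{V}$)
$\left(\frac{54}{-128} - \frac{132}{M{\left(7,-12 \right)}}\right)^{2} = \left(\frac{54}{-128} - \frac{132}{4 + \frac{i \sqrt{2}}{7}}\right)^{2} = \left(54 \left(- \frac{1}{128}\right) - \frac{132}{4 + i \sqrt{2} \cdot \frac{1}{7}}\right)^{2} = \left(- \frac{27}{64} - \frac{132}{4 + \frac{i \sqrt{2}}{7}}\right)^{2}$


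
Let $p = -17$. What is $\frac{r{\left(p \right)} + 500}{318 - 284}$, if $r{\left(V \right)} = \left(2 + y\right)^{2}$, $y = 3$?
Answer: $\frac{525}{34} \approx 15.441$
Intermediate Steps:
$r{\left(V \right)} = 25$ ($r{\left(V \right)} = \left(2 + 3\right)^{2} = 5^{2} = 25$)
$\frac{r{\left(p \right)} + 500}{318 - 284} = \frac{25 + 500}{318 - 284} = \frac{525}{34}$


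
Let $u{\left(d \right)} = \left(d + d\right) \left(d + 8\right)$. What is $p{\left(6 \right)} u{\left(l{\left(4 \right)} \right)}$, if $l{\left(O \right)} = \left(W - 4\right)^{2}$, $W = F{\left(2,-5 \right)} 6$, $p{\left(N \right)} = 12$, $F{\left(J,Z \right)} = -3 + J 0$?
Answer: $5715072$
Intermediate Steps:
$F{\left(J,Z \right)} = -3$ ($F{\left(J,Z \right)} = -3 + 0 = -3$)
$W = -18$ ($W = \left(-3\right) 6 = -18$)
$l{\left(O \right)} = 484$ ($l{\left(O \right)} = \left(-18 - 4\right)^{2} = \left(-22\right)^{2} = 484$)
$u{\left(d \right)} = 2 d \left(8 + d\right)$
$p{\left(6 \right)} u{\left(l{\left(4 \right)} \right)} = 12 \cdot 2 \cdot 484 \left(8 + 484\right) = 12 \cdot 2 \cdot 484 \cdot 492 = 12 \cdot 476256 = 5715072$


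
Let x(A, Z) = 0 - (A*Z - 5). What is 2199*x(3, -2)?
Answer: 24189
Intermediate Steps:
x(A, Z) = 5 - A*Z (x(A, Z) = 0 - (-5 + A*Z) = 0 + (5 - A*Z) = 5 - A*Z)
2199*x(3, -2) = 2199*(5 - 1*3*(-2)) = 2199*(5 + 6) = 2199*11 = 24189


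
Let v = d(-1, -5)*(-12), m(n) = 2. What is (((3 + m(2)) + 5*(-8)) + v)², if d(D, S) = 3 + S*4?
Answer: 28561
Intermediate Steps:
d(D, S) = 3 + 4*S
v = 204 (v = (3 + 4*(-5))*(-12) = (3 - 20)*(-12) = -17*(-12) = 204)
(((3 + m(2)) + 5*(-8)) + v)² = (((3 + 2) + 5*(-8)) + 204)² = ((5 - 40) + 204)² = (-35 + 204)² = 169² = 28561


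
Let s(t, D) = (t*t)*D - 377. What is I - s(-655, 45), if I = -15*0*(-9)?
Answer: -19305748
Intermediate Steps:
I = 0 (I = 0*(-9) = 0)
s(t, D) = -377 + D*t**2 (s(t, D) = t**2*D - 377 = D*t**2 - 377 = -377 + D*t**2)
I - s(-655, 45) = 0 - (-377 + 45*(-655)**2) = 0 - (-377 + 45*429025) = 0 - (-377 + 19306125) = 0 - 1*19305748 = 0 - 19305748 = -19305748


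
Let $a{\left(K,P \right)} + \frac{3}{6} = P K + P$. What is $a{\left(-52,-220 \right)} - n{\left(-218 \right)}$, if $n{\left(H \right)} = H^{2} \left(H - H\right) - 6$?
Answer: $\frac{22451}{2} \approx 11226.0$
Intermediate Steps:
$n{\left(H \right)} = -6$ ($n{\left(H \right)} = H^{2} \cdot 0 - 6 = 0 - 6 = -6$)
$a{\left(K,P \right)} = - \frac{1}{2} + P + K P$ ($a{\left(K,P \right)} = - \frac{1}{2} + \left(P K + P\right) = - \frac{1}{2} + \left(K P + P\right) = - \frac{1}{2} + \left(P + K P\right) = - \frac{1}{2} + P + K P$)
$a{\left(-52,-220 \right)} - n{\left(-218 \right)} = \left(- \frac{1}{2} - 220 - -11440\right) - -6 = \left(- \frac{1}{2} - 220 + 11440\right) + 6 = \frac{22439}{2} + 6 = \frac{22451}{2}$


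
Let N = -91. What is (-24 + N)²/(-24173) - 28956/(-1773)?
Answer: 9804427/621141 ≈ 15.785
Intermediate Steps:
(-24 + N)²/(-24173) - 28956/(-1773) = (-24 - 91)²/(-24173) - 28956/(-1773) = (-115)²*(-1/24173) - 28956*(-1/1773) = 13225*(-1/24173) + 9652/591 = -575/1051 + 9652/591 = 9804427/621141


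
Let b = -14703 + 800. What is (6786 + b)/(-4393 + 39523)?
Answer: -7117/35130 ≈ -0.20259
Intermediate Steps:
b = -13903
(6786 + b)/(-4393 + 39523) = (6786 - 13903)/(-4393 + 39523) = -7117/35130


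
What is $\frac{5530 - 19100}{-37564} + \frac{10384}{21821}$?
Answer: $\frac{343087773}{409842022} \approx 0.83712$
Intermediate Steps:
$\frac{5530 - 19100}{-37564} + \frac{10384}{21821} = \left(5530 - 19100\right) \left(- \frac{1}{37564}\right) + 10384 \cdot \frac{1}{21821} = \left(-13570\right) \left(- \frac{1}{37564}\right) + \frac{10384}{21821} = \frac{6785}{18782} + \frac{10384}{21821} = \frac{343087773}{409842022}$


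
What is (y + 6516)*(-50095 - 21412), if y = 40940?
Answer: -3393436192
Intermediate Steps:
(y + 6516)*(-50095 - 21412) = (40940 + 6516)*(-50095 - 21412) = 47456*(-71507) = -3393436192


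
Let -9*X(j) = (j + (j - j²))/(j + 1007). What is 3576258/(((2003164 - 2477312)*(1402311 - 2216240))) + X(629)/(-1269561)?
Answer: -374343622747733/31640619642562352196 ≈ -1.1831e-5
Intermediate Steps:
X(j) = -(-j² + 2*j)/(9*(1007 + j)) (X(j) = -(j + (j - j²))/(9*(j + 1007)) = -(-j² + 2*j)/(9*(1007 + j)))
3576258/(((2003164 - 2477312)*(1402311 - 2216240))) + X(629)/(-1269561) = 3576258/(((2003164 - 2477312)*(1402311 - 2216240))) + ((⅑)*629*(-2 + 629)/(1007 + 629))/(-1269561) = 3576258/((-474148*(-813929))) + ((⅑)*629*627/1636)*(-1/1269561) = 3576258/385922807492 + ((⅑)*629*(1/1636)*627)*(-1/1269561) = 3576258*(1/385922807492) + (131461/4908)*(-1/1269561) = 1788129/192961403746 - 6919/327947652 = -374343622747733/31640619642562352196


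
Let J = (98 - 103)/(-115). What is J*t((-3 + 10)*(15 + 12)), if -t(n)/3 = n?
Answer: -567/23 ≈ -24.652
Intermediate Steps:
t(n) = -3*n
J = 1/23 (J = -5*(-1/115) = 1/23 ≈ 0.043478)
J*t((-3 + 10)*(15 + 12)) = (-3*(-3 + 10)*(15 + 12))/23 = (-21*27)/23 = (-3*189)/23 = (1/23)*(-567) = -567/23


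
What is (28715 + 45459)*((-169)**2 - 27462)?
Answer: 81517226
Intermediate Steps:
(28715 + 45459)*((-169)**2 - 27462) = 74174*(28561 - 27462) = 74174*1099 = 81517226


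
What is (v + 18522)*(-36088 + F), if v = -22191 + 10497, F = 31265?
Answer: -32931444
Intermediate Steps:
v = -11694
(v + 18522)*(-36088 + F) = (-11694 + 18522)*(-36088 + 31265) = 6828*(-4823) = -32931444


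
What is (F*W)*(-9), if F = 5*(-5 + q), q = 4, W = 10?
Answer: 450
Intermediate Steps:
F = -5 (F = 5*(-5 + 4) = 5*(-1) = -5)
(F*W)*(-9) = -5*10*(-9) = -50*(-9) = 450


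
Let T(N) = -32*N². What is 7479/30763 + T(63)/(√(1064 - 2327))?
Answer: 7479/30763 + 42336*I*√1263/421 ≈ 0.24312 + 3573.8*I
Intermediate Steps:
7479/30763 + T(63)/(√(1064 - 2327)) = 7479/30763 + (-32*63²)/(√(1064 - 2327)) = 7479*(1/30763) + (-32*3969)/(√(-1263)) = 7479/30763 - 127008*(-I*√1263/1263) = 7479/30763 - (-42336)*I*√1263/421 = 7479/30763 + 42336*I*√1263/421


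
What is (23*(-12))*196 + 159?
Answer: -53937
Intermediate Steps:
(23*(-12))*196 + 159 = -276*196 + 159 = -54096 + 159 = -53937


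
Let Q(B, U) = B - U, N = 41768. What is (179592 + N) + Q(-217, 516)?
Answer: 220627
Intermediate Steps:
(179592 + N) + Q(-217, 516) = (179592 + 41768) + (-217 - 1*516) = 221360 + (-217 - 516) = 221360 - 733 = 220627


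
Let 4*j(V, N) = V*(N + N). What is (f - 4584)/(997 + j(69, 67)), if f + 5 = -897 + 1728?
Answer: -7516/6617 ≈ -1.1359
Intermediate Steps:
f = 826 (f = -5 + (-897 + 1728) = -5 + 831 = 826)
j(V, N) = N*V/2 (j(V, N) = (V*(N + N))/4 = (V*(2*N))/4 = (2*N*V)/4 = N*V/2)
(f - 4584)/(997 + j(69, 67)) = (826 - 4584)/(997 + (½)*67*69) = -3758/(997 + 4623/2) = -3758/6617/2 = -3758*2/6617 = -7516/6617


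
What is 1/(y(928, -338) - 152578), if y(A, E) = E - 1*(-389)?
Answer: -1/152527 ≈ -6.5562e-6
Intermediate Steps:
y(A, E) = 389 + E (y(A, E) = E + 389 = 389 + E)
1/(y(928, -338) - 152578) = 1/((389 - 338) - 152578) = 1/(51 - 152578) = 1/(-152527) = -1/152527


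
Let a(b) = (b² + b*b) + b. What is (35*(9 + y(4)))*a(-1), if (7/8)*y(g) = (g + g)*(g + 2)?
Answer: 2235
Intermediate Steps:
a(b) = b + 2*b² (a(b) = (b² + b²) + b = 2*b² + b = b + 2*b²)
y(g) = 16*g*(2 + g)/7 (y(g) = 8*((g + g)*(g + 2))/7 = 8*((2*g)*(2 + g))/7 = 8*(2*g*(2 + g))/7 = 16*g*(2 + g)/7)
(35*(9 + y(4)))*a(-1) = (35*(9 + (16/7)*4*(2 + 4)))*(-(1 + 2*(-1))) = (35*(9 + (16/7)*4*6))*(-(1 - 2)) = (35*(9 + 384/7))*(-1*(-1)) = (35*(447/7))*1 = 2235*1 = 2235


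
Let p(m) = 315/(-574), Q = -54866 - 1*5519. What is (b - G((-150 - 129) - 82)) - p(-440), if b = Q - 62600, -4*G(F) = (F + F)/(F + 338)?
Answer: -115966937/943 ≈ -1.2298e+5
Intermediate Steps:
Q = -60385 (Q = -54866 - 5519 = -60385)
p(m) = -45/82 (p(m) = 315*(-1/574) = -45/82)
G(F) = -F/(2*(338 + F)) (G(F) = -(F + F)/(4*(F + 338)) = -2*F/(4*(338 + F)) = -F/(2*(338 + F)))
b = -122985 (b = -60385 - 62600 = -122985)
(b - G((-150 - 129) - 82)) - p(-440) = (-122985 - (-1)*((-150 - 129) - 82)/(676 + 2*((-150 - 129) - 82))) - 1*(-45/82) = (-122985 - (-1)*(-279 - 82)/(676 + 2*(-279 - 82))) + 45/82 = (-122985 - (-1)*(-361)/(676 + 2*(-361))) + 45/82 = (-122985 - (-1)*(-361)/(676 - 722)) + 45/82 = (-122985 - (-1)*(-361)/(-46)) + 45/82 = (-122985 - (-1)*(-361)*(-1)/46) + 45/82 = (-122985 - 1*(-361/46)) + 45/82 = (-122985 + 361/46) + 45/82 = -5656949/46 + 45/82 = -115966937/943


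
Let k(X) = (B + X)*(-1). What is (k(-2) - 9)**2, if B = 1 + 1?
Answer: 81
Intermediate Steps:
B = 2
k(X) = -2 - X (k(X) = (2 + X)*(-1) = -2 - X)
(k(-2) - 9)**2 = ((-2 - 1*(-2)) - 9)**2 = ((-2 + 2) - 9)**2 = (0 - 9)**2 = (-9)**2 = 81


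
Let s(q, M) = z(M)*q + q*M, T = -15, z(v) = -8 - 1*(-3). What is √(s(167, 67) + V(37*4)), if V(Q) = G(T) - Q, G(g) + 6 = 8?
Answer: 4*√638 ≈ 101.03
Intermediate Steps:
z(v) = -5 (z(v) = -8 + 3 = -5)
G(g) = 2 (G(g) = -6 + 8 = 2)
s(q, M) = -5*q + M*q (s(q, M) = -5*q + q*M = -5*q + M*q)
V(Q) = 2 - Q
√(s(167, 67) + V(37*4)) = √(167*(-5 + 67) + (2 - 37*4)) = √(167*62 + (2 - 1*148)) = √(10354 + (2 - 148)) = √(10354 - 146) = √10208 = 4*√638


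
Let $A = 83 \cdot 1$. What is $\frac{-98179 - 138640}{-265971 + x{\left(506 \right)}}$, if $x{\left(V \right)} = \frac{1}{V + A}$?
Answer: $\frac{12680581}{14241538} \approx 0.89039$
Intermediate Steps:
$A = 83$
$x{\left(V \right)} = \frac{1}{83 + V}$ ($x{\left(V \right)} = \frac{1}{V + 83} = \frac{1}{83 + V}$)
$\frac{-98179 - 138640}{-265971 + x{\left(506 \right)}} = \frac{-98179 - 138640}{-265971 + \frac{1}{83 + 506}} = - \frac{236819}{-265971 + \frac{1}{589}} = - \frac{236819}{- \frac{156656918}{589}} = \left(-236819\right) \left(- \frac{589}{156656918}\right) = \frac{12680581}{14241538}$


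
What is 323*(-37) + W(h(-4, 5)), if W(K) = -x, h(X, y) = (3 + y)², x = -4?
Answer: -11947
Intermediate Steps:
W(K) = 4 (W(K) = -1*(-4) = 4)
323*(-37) + W(h(-4, 5)) = 323*(-37) + 4 = -11951 + 4 = -11947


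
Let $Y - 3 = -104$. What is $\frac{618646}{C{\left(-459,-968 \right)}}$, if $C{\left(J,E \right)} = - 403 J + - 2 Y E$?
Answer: $- \frac{618646}{10559} \approx -58.589$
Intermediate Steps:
$Y = -101$ ($Y = 3 - 104 = -101$)
$C{\left(J,E \right)} = - 403 J + 202 E$ ($C{\left(J,E \right)} = - 403 J + \left(-2\right) \left(-101\right) E = - 403 J + 202 E$)
$\frac{618646}{C{\left(-459,-968 \right)}} = \frac{618646}{\left(-403\right) \left(-459\right) + 202 \left(-968\right)} = \frac{618646}{184977 - 195536} = \frac{618646}{-10559} = 618646 \left(- \frac{1}{10559}\right) = - \frac{618646}{10559}$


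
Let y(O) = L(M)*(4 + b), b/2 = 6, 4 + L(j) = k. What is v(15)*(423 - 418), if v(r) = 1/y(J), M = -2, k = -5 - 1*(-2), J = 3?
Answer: -5/112 ≈ -0.044643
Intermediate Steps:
k = -3 (k = -5 + 2 = -3)
L(j) = -7 (L(j) = -4 - 3 = -7)
b = 12 (b = 2*6 = 12)
y(O) = -112 (y(O) = -7*(4 + 12) = -7*16 = -112)
v(r) = -1/112 (v(r) = 1/(-112) = -1/112)
v(15)*(423 - 418) = -(423 - 418)/112 = -1/112*5 = -5/112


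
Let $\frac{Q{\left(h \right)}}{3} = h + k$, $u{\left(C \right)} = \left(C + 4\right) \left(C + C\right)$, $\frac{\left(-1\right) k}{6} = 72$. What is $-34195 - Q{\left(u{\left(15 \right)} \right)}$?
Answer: $-34609$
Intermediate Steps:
$k = -432$ ($k = \left(-6\right) 72 = -432$)
$u{\left(C \right)} = 2 C \left(4 + C\right)$ ($u{\left(C \right)} = \left(4 + C\right) 2 C = 2 C \left(4 + C\right)$)
$Q{\left(h \right)} = -1296 + 3 h$ ($Q{\left(h \right)} = 3 \left(h - 432\right) = 3 \left(-432 + h\right) = -1296 + 3 h$)
$-34195 - Q{\left(u{\left(15 \right)} \right)} = -34195 - \left(-1296 + 3 \cdot 2 \cdot 15 \left(4 + 15\right)\right) = -34195 - \left(-1296 + 3 \cdot 2 \cdot 15 \cdot 19\right) = -34195 - \left(-1296 + 3 \cdot 570\right) = -34195 - \left(-1296 + 1710\right) = -34195 - 414 = -34609$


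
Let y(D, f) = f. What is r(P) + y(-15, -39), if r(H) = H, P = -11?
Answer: -50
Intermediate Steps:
r(P) + y(-15, -39) = -11 - 39 = -50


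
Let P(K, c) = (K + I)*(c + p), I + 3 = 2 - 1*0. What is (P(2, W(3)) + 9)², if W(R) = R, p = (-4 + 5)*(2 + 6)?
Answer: 400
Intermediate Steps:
I = -1 (I = -3 + (2 - 1*0) = -3 + (2 + 0) = -3 + 2 = -1)
p = 8 (p = 1*8 = 8)
P(K, c) = (-1 + K)*(8 + c) (P(K, c) = (K - 1)*(c + 8) = (-1 + K)*(8 + c))
(P(2, W(3)) + 9)² = ((-8 - 1*3 + 8*2 + 2*3) + 9)² = ((-8 - 3 + 16 + 6) + 9)² = (11 + 9)² = 20² = 400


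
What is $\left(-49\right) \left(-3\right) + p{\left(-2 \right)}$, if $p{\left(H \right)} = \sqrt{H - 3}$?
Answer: $147 + i \sqrt{5} \approx 147.0 + 2.2361 i$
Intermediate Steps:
$p{\left(H \right)} = \sqrt{-3 + H}$
$\left(-49\right) \left(-3\right) + p{\left(-2 \right)} = \left(-49\right) \left(-3\right) + \sqrt{-3 - 2} = 147 + \sqrt{-5} = 147 + i \sqrt{5}$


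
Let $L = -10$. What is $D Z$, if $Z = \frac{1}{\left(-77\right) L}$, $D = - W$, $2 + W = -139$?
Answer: $\frac{141}{770} \approx 0.18312$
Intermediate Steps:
$W = -141$ ($W = -2 - 139 = -141$)
$D = 141$ ($D = \left(-1\right) \left(-141\right) = 141$)
$Z = \frac{1}{770}$ ($Z = \frac{1}{\left(-77\right) \left(-10\right)} = \frac{1}{770} \approx 0.0012987$)
$D Z = 141 \cdot \frac{1}{770} = \frac{141}{770}$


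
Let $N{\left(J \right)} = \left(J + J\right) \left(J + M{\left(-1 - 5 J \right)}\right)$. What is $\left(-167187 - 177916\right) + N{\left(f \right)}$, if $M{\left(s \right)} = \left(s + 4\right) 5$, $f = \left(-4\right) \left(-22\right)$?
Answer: $-714175$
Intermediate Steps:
$f = 88$
$M{\left(s \right)} = 20 + 5 s$ ($M{\left(s \right)} = \left(4 + s\right) 5 = 20 + 5 s$)
$N{\left(J \right)} = 2 J \left(15 - 24 J\right)$ ($N{\left(J \right)} = \left(J + J\right) \left(J + \left(20 + 5 \left(-1 - 5 J\right)\right)\right) = 2 J \left(J + \left(20 - \left(5 + 25 J\right)\right)\right) = 2 J \left(J - \left(-15 + 25 J\right)\right) = 2 J \left(15 - 24 J\right)$)
$\left(-167187 - 177916\right) + N{\left(f \right)} = \left(-167187 - 177916\right) + 6 \cdot 88 \left(5 - 704\right) = -345103 + 6 \cdot 88 \left(5 - 704\right) = -345103 + 6 \cdot 88 \left(-699\right) = -345103 - 369072 = -714175$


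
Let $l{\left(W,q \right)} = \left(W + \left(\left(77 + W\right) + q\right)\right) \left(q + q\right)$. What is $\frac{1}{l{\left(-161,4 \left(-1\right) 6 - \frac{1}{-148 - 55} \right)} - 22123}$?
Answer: $- \frac{41209}{379695055} \approx -0.00010853$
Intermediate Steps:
$l{\left(W,q \right)} = 2 q \left(77 + q + 2 W\right)$ ($l{\left(W,q \right)} = \left(W + \left(77 + W + q\right)\right) 2 q = \left(77 + q + 2 W\right) 2 q = 2 q \left(77 + q + 2 W\right)$)
$\frac{1}{l{\left(-161,4 \left(-1\right) 6 - \frac{1}{-148 - 55} \right)} - 22123} = \frac{1}{2 \left(4 \left(-1\right) 6 - \frac{1}{-148 - 55}\right) \left(77 - \left(\frac{1}{-148 - 55} - 4 \left(-1\right) 6\right) + 2 \left(-161\right)\right) - 22123} = \frac{1}{2 \left(\left(-4\right) 6 - \frac{1}{-203}\right) \left(77 - \frac{4871}{203} - 322\right) - 22123} = \frac{1}{2 \left(-24 - - \frac{1}{203}\right) \left(77 - \frac{4871}{203} - 322\right) - 22123} = \frac{1}{2 \left(-24 + \frac{1}{203}\right) \left(77 + \left(-24 + \frac{1}{203}\right) - 322\right) - 22123} = \frac{1}{2 \left(- \frac{4871}{203}\right) \left(77 - \frac{4871}{203} - 322\right) - 22123} = \frac{1}{2 \left(- \frac{4871}{203}\right) \left(- \frac{54606}{203}\right) - 22123} = \frac{1}{\frac{531971652}{41209} - 22123} = \frac{1}{- \frac{379695055}{41209}} = - \frac{41209}{379695055}$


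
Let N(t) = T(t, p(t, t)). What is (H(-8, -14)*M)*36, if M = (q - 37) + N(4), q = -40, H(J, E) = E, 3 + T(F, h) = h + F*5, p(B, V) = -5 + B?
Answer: 30744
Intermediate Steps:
T(F, h) = -3 + h + 5*F (T(F, h) = -3 + (h + F*5) = -3 + (h + 5*F) = -3 + h + 5*F)
N(t) = -8 + 6*t (N(t) = -3 + (-5 + t) + 5*t = -8 + 6*t)
M = -61 (M = (-40 - 37) + (-8 + 6*4) = -77 + (-8 + 24) = -77 + 16 = -61)
(H(-8, -14)*M)*36 = -14*(-61)*36 = 854*36 = 30744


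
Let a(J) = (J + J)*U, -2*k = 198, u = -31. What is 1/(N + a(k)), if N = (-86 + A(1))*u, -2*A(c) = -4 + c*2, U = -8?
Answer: 1/4219 ≈ 0.00023702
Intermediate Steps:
k = -99 (k = -1/2*198 = -99)
A(c) = 2 - c (A(c) = -(-4 + c*2)/2 = -(-4 + 2*c)/2 = 2 - c)
a(J) = -16*J (a(J) = (J + J)*(-8) = (2*J)*(-8) = -16*J)
N = 2635 (N = (-86 + (2 - 1*1))*(-31) = (-86 + (2 - 1))*(-31) = (-86 + 1)*(-31) = -85*(-31) = 2635)
1/(N + a(k)) = 1/(2635 - 16*(-99)) = 1/(2635 + 1584) = 1/4219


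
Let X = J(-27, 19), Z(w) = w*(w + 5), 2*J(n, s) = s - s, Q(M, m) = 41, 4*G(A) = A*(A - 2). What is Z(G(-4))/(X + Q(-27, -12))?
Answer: 66/41 ≈ 1.6098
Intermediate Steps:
G(A) = A*(-2 + A)/4 (G(A) = (A*(A - 2))/4 = (A*(-2 + A))/4 = A*(-2 + A)/4)
J(n, s) = 0 (J(n, s) = (s - s)/2 = (½)*0 = 0)
Z(w) = w*(5 + w)
X = 0
Z(G(-4))/(X + Q(-27, -12)) = (((¼)*(-4)*(-2 - 4))*(5 + (¼)*(-4)*(-2 - 4)))/(0 + 41) = (((¼)*(-4)*(-6))*(5 + (¼)*(-4)*(-6)))/41 = (6*(5 + 6))/41 = (6*11)/41 = (1/41)*66 = 66/41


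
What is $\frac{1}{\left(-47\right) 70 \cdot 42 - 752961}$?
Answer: $- \frac{1}{891141} \approx -1.1222 \cdot 10^{-6}$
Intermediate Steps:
$\frac{1}{\left(-47\right) 70 \cdot 42 - 752961} = \frac{1}{\left(-3290\right) 42 - 752961} = \frac{1}{-138180 - 752961} = \frac{1}{-891141} = - \frac{1}{891141}$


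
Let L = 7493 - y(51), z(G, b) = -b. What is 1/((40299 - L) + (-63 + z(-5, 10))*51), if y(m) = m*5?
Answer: 1/29338 ≈ 3.4085e-5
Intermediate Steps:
y(m) = 5*m
L = 7238 (L = 7493 - 5*51 = 7493 - 1*255 = 7493 - 255 = 7238)
1/((40299 - L) + (-63 + z(-5, 10))*51) = 1/((40299 - 1*7238) + (-63 - 1*10)*51) = 1/((40299 - 7238) + (-63 - 10)*51) = 1/(33061 - 73*51) = 1/(33061 - 3723) = 1/29338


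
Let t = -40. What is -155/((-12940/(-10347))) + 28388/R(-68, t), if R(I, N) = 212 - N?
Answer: -1840655/163044 ≈ -11.289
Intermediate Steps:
-155/((-12940/(-10347))) + 28388/R(-68, t) = -155/((-12940/(-10347))) + 28388/(212 - 1*(-40)) = -155/((-12940*(-1/10347))) + 28388/(212 + 40) = -155/12940/10347 + 28388/252 = -155*10347/12940 + 28388*(1/252) = -320757/2588 + 7097/63 = -1840655/163044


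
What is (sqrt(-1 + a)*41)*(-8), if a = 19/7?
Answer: -656*sqrt(21)/7 ≈ -429.45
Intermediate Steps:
a = 19/7 (a = 19*(1/7) = 19/7 ≈ 2.7143)
(sqrt(-1 + a)*41)*(-8) = (sqrt(-1 + 19/7)*41)*(-8) = (sqrt(12/7)*41)*(-8) = ((2*sqrt(21)/7)*41)*(-8) = (82*sqrt(21)/7)*(-8) = -656*sqrt(21)/7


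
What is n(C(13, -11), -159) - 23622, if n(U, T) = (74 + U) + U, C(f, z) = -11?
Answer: -23570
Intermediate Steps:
n(U, T) = 74 + 2*U
n(C(13, -11), -159) - 23622 = (74 + 2*(-11)) - 23622 = (74 - 22) - 23622 = 52 - 23622 = -23570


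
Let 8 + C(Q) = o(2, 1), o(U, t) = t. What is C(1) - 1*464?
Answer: -471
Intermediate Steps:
C(Q) = -7 (C(Q) = -8 + 1 = -7)
C(1) - 1*464 = -7 - 1*464 = -7 - 464 = -471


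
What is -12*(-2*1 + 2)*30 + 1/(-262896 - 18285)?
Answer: -1/281181 ≈ -3.5564e-6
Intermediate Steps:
-12*(-2*1 + 2)*30 + 1/(-262896 - 18285) = -12*(-2 + 2)*30 + 1/(-281181) = -12*0*30 - 1/281181 = 0*30 - 1/281181 = 0 - 1/281181 = -1/281181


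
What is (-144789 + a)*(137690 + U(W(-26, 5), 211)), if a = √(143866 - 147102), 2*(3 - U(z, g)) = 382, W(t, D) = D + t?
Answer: -19908777078 + 275004*I*√809 ≈ -1.9909e+10 + 7.8219e+6*I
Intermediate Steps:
U(z, g) = -188 (U(z, g) = 3 - ½*382 = 3 - 191 = -188)
a = 2*I*√809 (a = √(-3236) = 2*I*√809 ≈ 56.886*I)
(-144789 + a)*(137690 + U(W(-26, 5), 211)) = (-144789 + 2*I*√809)*(137690 - 188) = (-144789 + 2*I*√809)*137502 = -19908777078 + 275004*I*√809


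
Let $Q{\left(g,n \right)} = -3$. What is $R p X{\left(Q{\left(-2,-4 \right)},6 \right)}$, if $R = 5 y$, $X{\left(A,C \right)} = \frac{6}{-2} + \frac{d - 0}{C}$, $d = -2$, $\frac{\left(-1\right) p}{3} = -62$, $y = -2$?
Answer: $6200$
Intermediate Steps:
$p = 186$ ($p = \left(-3\right) \left(-62\right) = 186$)
$X{\left(A,C \right)} = -3 - \frac{2}{C}$ ($X{\left(A,C \right)} = \frac{6}{-2} + \frac{-2 - 0}{C} = 6 \left(- \frac{1}{2}\right) + \frac{-2 + 0}{C} = -3 - \frac{2}{C}$)
$R = -10$ ($R = 5 \left(-2\right) = -10$)
$R p X{\left(Q{\left(-2,-4 \right)},6 \right)} = \left(-10\right) 186 \left(-3 - \frac{2}{6}\right) = - 1860 \left(-3 - \frac{1}{3}\right) = \left(-1860\right) \left(- \frac{10}{3}\right) = 6200$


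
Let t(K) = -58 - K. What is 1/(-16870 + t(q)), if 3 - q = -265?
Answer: -1/17196 ≈ -5.8153e-5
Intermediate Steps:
q = 268 (q = 3 - 1*(-265) = 3 + 265 = 268)
1/(-16870 + t(q)) = 1/(-16870 + (-58 - 1*268)) = 1/(-16870 + (-58 - 268)) = 1/(-16870 - 326) = 1/(-17196) = -1/17196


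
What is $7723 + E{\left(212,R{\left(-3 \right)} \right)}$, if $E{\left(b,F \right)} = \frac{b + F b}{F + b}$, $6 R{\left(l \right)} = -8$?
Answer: $\frac{1220181}{158} \approx 7722.7$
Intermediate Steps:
$R{\left(l \right)} = - \frac{4}{3}$ ($R{\left(l \right)} = \frac{1}{6} \left(-8\right) = - \frac{4}{3}$)
$E{\left(b,F \right)} = \frac{b + F b}{F + b}$
$7723 + E{\left(212,R{\left(-3 \right)} \right)} = 7723 + \frac{212 \left(1 - \frac{4}{3}\right)}{- \frac{4}{3} + 212} = 7723 + 212 \frac{1}{\frac{632}{3}} \left(- \frac{1}{3}\right) = 7723 + 212 \cdot \frac{3}{632} \left(- \frac{1}{3}\right) = 7723 - \frac{53}{158} = \frac{1220181}{158}$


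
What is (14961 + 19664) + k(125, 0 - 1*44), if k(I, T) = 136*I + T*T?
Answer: 53561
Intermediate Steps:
k(I, T) = T² + 136*I (k(I, T) = 136*I + T² = T² + 136*I)
(14961 + 19664) + k(125, 0 - 1*44) = (14961 + 19664) + ((0 - 1*44)² + 136*125) = 34625 + ((0 - 44)² + 17000) = 34625 + ((-44)² + 17000) = 34625 + (1936 + 17000) = 34625 + 18936 = 53561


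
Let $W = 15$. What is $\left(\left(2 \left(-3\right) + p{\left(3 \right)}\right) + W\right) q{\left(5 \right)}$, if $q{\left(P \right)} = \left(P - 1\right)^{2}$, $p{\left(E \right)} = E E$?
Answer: $288$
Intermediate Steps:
$p{\left(E \right)} = E^{2}$
$q{\left(P \right)} = \left(-1 + P\right)^{2}$
$\left(\left(2 \left(-3\right) + p{\left(3 \right)}\right) + W\right) q{\left(5 \right)} = \left(\left(2 \left(-3\right) + 3^{2}\right) + 15\right) \left(-1 + 5\right)^{2} = \left(\left(-6 + 9\right) + 15\right) 4^{2} = \left(3 + 15\right) 16 = 18 \cdot 16 = 288$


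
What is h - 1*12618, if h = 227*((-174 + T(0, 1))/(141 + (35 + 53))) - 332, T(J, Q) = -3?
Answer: -3005729/229 ≈ -13125.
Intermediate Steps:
h = -116207/229 (h = 227*((-174 - 3)/(141 + (35 + 53))) - 332 = 227*(-177/(141 + 88)) - 332 = 227*(-177/229) - 332 = -40179/229 - 332 = -116207/229 ≈ -507.45)
h - 1*12618 = -116207/229 - 1*12618 = -116207/229 - 12618 = -3005729/229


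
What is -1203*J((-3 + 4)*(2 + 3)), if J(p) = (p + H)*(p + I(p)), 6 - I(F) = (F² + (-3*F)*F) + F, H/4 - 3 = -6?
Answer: 471576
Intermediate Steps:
H = -12 (H = 12 + 4*(-6) = 12 - 24 = -12)
I(F) = 6 - F + 2*F² (I(F) = 6 - ((F² + (-3*F)*F) + F) = 6 - ((F² - 3*F²) + F) = 6 - (-2*F² + F) = 6 - (F - 2*F²) = 6 + (-F + 2*F²) = 6 - F + 2*F²)
J(p) = (-12 + p)*(6 + 2*p²) (J(p) = (p - 12)*(p + (6 - p + 2*p²)) = (-12 + p)*(6 + 2*p²))
-1203*J((-3 + 4)*(2 + 3)) = -1203*(-72 - 24*(-3 + 4)²*(2 + 3)² + 2*((-3 + 4)*(2 + 3))³ + 6*((-3 + 4)*(2 + 3))) = -1203*(-72 - 24*(1*5)² + 2*(1*5)³ + 6*(1*5)) = -1203*(-72 - 24*5² + 2*5³ + 6*5) = -1203*(-72 - 24*25 + 2*125 + 30) = -1203*(-72 - 600 + 250 + 30) = -1203*(-392) = 471576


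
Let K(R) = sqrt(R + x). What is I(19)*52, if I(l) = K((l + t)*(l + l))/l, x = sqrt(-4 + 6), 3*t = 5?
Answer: 52*sqrt(7068 + 9*sqrt(2))/57 ≈ 76.766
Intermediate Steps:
t = 5/3 (t = (1/3)*5 = 5/3 ≈ 1.6667)
x = sqrt(2) ≈ 1.4142
K(R) = sqrt(R + sqrt(2))
I(l) = sqrt(sqrt(2) + 2*l*(5/3 + l))/l (I(l) = sqrt((l + 5/3)*(l + l) + sqrt(2))/l = sqrt((5/3 + l)*(2*l) + sqrt(2))/l = sqrt(2*l*(5/3 + l) + sqrt(2))/l = sqrt(sqrt(2) + 2*l*(5/3 + l))/l)
I(19)*52 = ((1/3)*sqrt(3)*sqrt(3*sqrt(2) + 2*19*(5 + 3*19))/19)*52 = ((1/3)*sqrt(3)*(1/19)*sqrt(3*sqrt(2) + 2*19*(5 + 57)))*52 = ((1/3)*sqrt(3)*(1/19)*sqrt(3*sqrt(2) + 2*19*62))*52 = ((1/3)*sqrt(3)*(1/19)*sqrt(3*sqrt(2) + 2356))*52 = ((1/3)*sqrt(3)*(1/19)*sqrt(2356 + 3*sqrt(2)))*52 = (sqrt(3)*sqrt(2356 + 3*sqrt(2))/57)*52 = 52*sqrt(3)*sqrt(2356 + 3*sqrt(2))/57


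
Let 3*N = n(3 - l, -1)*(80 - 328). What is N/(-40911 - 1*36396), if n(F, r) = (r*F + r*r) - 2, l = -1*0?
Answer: -992/231921 ≈ -0.0042773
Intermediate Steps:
l = 0
n(F, r) = -2 + r**2 + F*r (n(F, r) = (F*r + r**2) - 2 = (r**2 + F*r) - 2 = -2 + r**2 + F*r)
N = 992/3 (N = ((-2 + (-1)**2 + (3 - 1*0)*(-1))*(80 - 328))/3 = ((-2 + 1 + (3 + 0)*(-1))*(-248))/3 = ((-2 + 1 + 3*(-1))*(-248))/3 = ((-2 + 1 - 3)*(-248))/3 = (-4*(-248))/3 = (1/3)*992 = 992/3 ≈ 330.67)
N/(-40911 - 1*36396) = 992/(3*(-40911 - 1*36396)) = 992/(3*(-40911 - 36396)) = (992/3)/(-77307) = (992/3)*(-1/77307) = -992/231921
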